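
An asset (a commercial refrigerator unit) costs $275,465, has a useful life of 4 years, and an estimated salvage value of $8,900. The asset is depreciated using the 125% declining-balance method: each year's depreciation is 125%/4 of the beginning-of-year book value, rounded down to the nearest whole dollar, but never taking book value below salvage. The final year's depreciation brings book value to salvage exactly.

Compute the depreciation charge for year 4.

Depreciable base = $275,465 − $8,900 = $266,565.
Year 1: ⌊$275,465 × 125%/4⌋ = $86,082. Book value $189,383.
Year 2: ⌊$189,383 × 125%/4⌋ = $59,182. Book value $130,201.
Year 3: ⌊$130,201 × 125%/4⌋ = $40,687. Book value $89,514.
Year 4 (final): $89,514 − $8,900 = $80,614. Book value $8,900.

$80,614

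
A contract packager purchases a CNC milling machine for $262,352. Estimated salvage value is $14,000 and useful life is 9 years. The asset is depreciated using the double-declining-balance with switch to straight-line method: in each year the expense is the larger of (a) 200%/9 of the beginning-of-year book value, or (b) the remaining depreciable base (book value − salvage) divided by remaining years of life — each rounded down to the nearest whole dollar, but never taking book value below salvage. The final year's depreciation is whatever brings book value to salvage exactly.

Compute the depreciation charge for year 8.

Depreciable base = $262,352 − $14,000 = $248,352.
Year 1: DB = ⌊$262,352 × 200%/9⌋ = $58,300; SL = ⌊$248,352/9⌋ = $27,594 → take DB $58,300. Book value $204,052.
Year 2: DB = ⌊$204,052 × 200%/9⌋ = $45,344; SL = ⌊$190,052/8⌋ = $23,756 → take DB $45,344. Book value $158,708.
Year 3: DB = ⌊$158,708 × 200%/9⌋ = $35,268; SL = ⌊$144,708/7⌋ = $20,672 → take DB $35,268. Book value $123,440.
Year 4: DB = ⌊$123,440 × 200%/9⌋ = $27,431; SL = ⌊$109,440/6⌋ = $18,240 → take DB $27,431. Book value $96,009.
Year 5: DB = ⌊$96,009 × 200%/9⌋ = $21,335; SL = ⌊$82,009/5⌋ = $16,401 → take DB $21,335. Book value $74,674.
Year 6: DB = ⌊$74,674 × 200%/9⌋ = $16,594; SL = ⌊$60,674/4⌋ = $15,168 → take DB $16,594. Book value $58,080.
Year 7: DB = ⌊$58,080 × 200%/9⌋ = $12,906; SL = ⌊$44,080/3⌋ = $14,693 → take SL $14,693. Book value $43,387.
Year 8: DB = ⌊$43,387 × 200%/9⌋ = $9,641; SL = ⌊$29,387/2⌋ = $14,693 → take SL $14,693. Book value $28,694.

$14,693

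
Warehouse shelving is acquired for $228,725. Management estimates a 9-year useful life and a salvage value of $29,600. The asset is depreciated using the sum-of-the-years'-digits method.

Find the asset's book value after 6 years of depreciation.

Depreciable base = $228,725 − $29,600 = $199,125.
Sum of the years' digits = 9+8+7+6+5+4+3+2+1 = 45.
Year 1: $199,125 × 9/45 = $39,825. Book value $188,900.
Year 2: $199,125 × 8/45 = $35,400. Book value $153,500.
Year 3: $199,125 × 7/45 = $30,975. Book value $122,525.
Year 4: $199,125 × 6/45 = $26,550. Book value $95,975.
Year 5: $199,125 × 5/45 = $22,125. Book value $73,850.
Year 6: $199,125 × 4/45 = $17,700. Book value $56,150.

$56,150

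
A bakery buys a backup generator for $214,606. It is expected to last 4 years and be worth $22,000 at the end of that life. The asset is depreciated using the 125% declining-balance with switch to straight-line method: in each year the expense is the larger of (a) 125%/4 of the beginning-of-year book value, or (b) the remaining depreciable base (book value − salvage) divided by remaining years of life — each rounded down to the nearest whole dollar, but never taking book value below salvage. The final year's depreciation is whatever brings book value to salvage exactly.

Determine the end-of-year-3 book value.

$61,718

Depreciable base = $214,606 − $22,000 = $192,606.
Year 1: DB = ⌊$214,606 × 125%/4⌋ = $67,064; SL = ⌊$192,606/4⌋ = $48,151 → take DB $67,064. Book value $147,542.
Year 2: DB = ⌊$147,542 × 125%/4⌋ = $46,106; SL = ⌊$125,542/3⌋ = $41,847 → take DB $46,106. Book value $101,436.
Year 3: DB = ⌊$101,436 × 125%/4⌋ = $31,698; SL = ⌊$79,436/2⌋ = $39,718 → take SL $39,718. Book value $61,718.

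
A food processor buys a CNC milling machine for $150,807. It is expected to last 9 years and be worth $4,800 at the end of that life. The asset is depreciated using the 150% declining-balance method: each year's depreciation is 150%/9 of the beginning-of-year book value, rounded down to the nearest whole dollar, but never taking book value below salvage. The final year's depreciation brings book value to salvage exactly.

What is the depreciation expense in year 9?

Depreciable base = $150,807 − $4,800 = $146,007.
Year 1: ⌊$150,807 × 150%/9⌋ = $25,134. Book value $125,673.
Year 2: ⌊$125,673 × 150%/9⌋ = $20,945. Book value $104,728.
Year 3: ⌊$104,728 × 150%/9⌋ = $17,454. Book value $87,274.
Year 4: ⌊$87,274 × 150%/9⌋ = $14,545. Book value $72,729.
Year 5: ⌊$72,729 × 150%/9⌋ = $12,121. Book value $60,608.
Year 6: ⌊$60,608 × 150%/9⌋ = $10,101. Book value $50,507.
Year 7: ⌊$50,507 × 150%/9⌋ = $8,417. Book value $42,090.
Year 8: ⌊$42,090 × 150%/9⌋ = $7,015. Book value $35,075.
Year 9 (final): $35,075 − $4,800 = $30,275. Book value $4,800.

$30,275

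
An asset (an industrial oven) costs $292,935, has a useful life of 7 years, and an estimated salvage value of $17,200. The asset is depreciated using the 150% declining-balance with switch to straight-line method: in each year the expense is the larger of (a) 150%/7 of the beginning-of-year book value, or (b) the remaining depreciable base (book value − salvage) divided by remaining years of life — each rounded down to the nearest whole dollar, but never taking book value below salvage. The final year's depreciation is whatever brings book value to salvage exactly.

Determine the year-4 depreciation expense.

Depreciable base = $292,935 − $17,200 = $275,735.
Year 1: DB = ⌊$292,935 × 150%/7⌋ = $62,771; SL = ⌊$275,735/7⌋ = $39,390 → take DB $62,771. Book value $230,164.
Year 2: DB = ⌊$230,164 × 150%/7⌋ = $49,320; SL = ⌊$212,964/6⌋ = $35,494 → take DB $49,320. Book value $180,844.
Year 3: DB = ⌊$180,844 × 150%/7⌋ = $38,752; SL = ⌊$163,644/5⌋ = $32,728 → take DB $38,752. Book value $142,092.
Year 4: DB = ⌊$142,092 × 150%/7⌋ = $30,448; SL = ⌊$124,892/4⌋ = $31,223 → take SL $31,223. Book value $110,869.

$31,223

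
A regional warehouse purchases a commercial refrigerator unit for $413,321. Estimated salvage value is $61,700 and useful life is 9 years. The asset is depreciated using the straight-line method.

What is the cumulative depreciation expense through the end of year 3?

Depreciable base = $413,321 − $61,700 = $351,621.
Annual expense = $351,621 / 9 = $39,069.
End of year 1: book value $374,252.
End of year 2: book value $335,183.
End of year 3: book value $296,114.
Accumulated through year 3 = $413,321 − $296,114 = $117,207.

$117,207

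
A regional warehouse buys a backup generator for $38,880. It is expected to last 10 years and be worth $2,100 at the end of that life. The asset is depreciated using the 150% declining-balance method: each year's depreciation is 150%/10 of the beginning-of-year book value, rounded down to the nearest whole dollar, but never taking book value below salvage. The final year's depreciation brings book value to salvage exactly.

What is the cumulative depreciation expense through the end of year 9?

$29,872

Depreciable base = $38,880 − $2,100 = $36,780.
Year 1: ⌊$38,880 × 150%/10⌋ = $5,832. Book value $33,048.
Year 2: ⌊$33,048 × 150%/10⌋ = $4,957. Book value $28,091.
Year 3: ⌊$28,091 × 150%/10⌋ = $4,213. Book value $23,878.
Year 4: ⌊$23,878 × 150%/10⌋ = $3,581. Book value $20,297.
Year 5: ⌊$20,297 × 150%/10⌋ = $3,044. Book value $17,253.
Year 6: ⌊$17,253 × 150%/10⌋ = $2,587. Book value $14,666.
Year 7: ⌊$14,666 × 150%/10⌋ = $2,199. Book value $12,467.
Year 8: ⌊$12,467 × 150%/10⌋ = $1,870. Book value $10,597.
Year 9: ⌊$10,597 × 150%/10⌋ = $1,589. Book value $9,008.
Accumulated through year 9 = $38,880 − $9,008 = $29,872.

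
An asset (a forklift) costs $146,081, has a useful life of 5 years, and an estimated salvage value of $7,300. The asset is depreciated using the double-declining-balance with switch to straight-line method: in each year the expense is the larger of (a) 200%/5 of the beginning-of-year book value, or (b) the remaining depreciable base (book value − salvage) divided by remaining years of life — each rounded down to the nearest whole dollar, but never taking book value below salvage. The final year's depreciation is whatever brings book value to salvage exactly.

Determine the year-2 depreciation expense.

$35,059

Depreciable base = $146,081 − $7,300 = $138,781.
Year 1: DB = ⌊$146,081 × 200%/5⌋ = $58,432; SL = ⌊$138,781/5⌋ = $27,756 → take DB $58,432. Book value $87,649.
Year 2: DB = ⌊$87,649 × 200%/5⌋ = $35,059; SL = ⌊$80,349/4⌋ = $20,087 → take DB $35,059. Book value $52,590.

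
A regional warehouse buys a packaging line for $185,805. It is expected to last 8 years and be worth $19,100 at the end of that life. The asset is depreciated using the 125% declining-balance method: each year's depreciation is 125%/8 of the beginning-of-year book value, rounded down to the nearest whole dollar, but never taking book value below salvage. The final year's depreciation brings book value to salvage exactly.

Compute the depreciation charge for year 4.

$17,439

Depreciable base = $185,805 − $19,100 = $166,705.
Year 1: ⌊$185,805 × 125%/8⌋ = $29,032. Book value $156,773.
Year 2: ⌊$156,773 × 125%/8⌋ = $24,495. Book value $132,278.
Year 3: ⌊$132,278 × 125%/8⌋ = $20,668. Book value $111,610.
Year 4: ⌊$111,610 × 125%/8⌋ = $17,439. Book value $94,171.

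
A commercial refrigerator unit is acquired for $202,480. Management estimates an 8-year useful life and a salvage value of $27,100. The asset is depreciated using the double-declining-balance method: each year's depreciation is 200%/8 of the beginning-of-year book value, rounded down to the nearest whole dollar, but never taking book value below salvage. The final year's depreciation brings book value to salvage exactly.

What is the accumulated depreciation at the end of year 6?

Depreciable base = $202,480 − $27,100 = $175,380.
Year 1: ⌊$202,480 × 200%/8⌋ = $50,620. Book value $151,860.
Year 2: ⌊$151,860 × 200%/8⌋ = $37,965. Book value $113,895.
Year 3: ⌊$113,895 × 200%/8⌋ = $28,473. Book value $85,422.
Year 4: ⌊$85,422 × 200%/8⌋ = $21,355. Book value $64,067.
Year 5: ⌊$64,067 × 200%/8⌋ = $16,016. Book value $48,051.
Year 6: ⌊$48,051 × 200%/8⌋ = $12,012. Book value $36,039.
Accumulated through year 6 = $202,480 − $36,039 = $166,441.

$166,441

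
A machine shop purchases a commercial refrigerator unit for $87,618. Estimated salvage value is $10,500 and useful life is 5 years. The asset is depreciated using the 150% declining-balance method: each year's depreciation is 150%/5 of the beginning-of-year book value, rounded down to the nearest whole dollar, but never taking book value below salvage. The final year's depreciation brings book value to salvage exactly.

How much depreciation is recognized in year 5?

Depreciable base = $87,618 − $10,500 = $77,118.
Year 1: ⌊$87,618 × 150%/5⌋ = $26,285. Book value $61,333.
Year 2: ⌊$61,333 × 150%/5⌋ = $18,399. Book value $42,934.
Year 3: ⌊$42,934 × 150%/5⌋ = $12,880. Book value $30,054.
Year 4: ⌊$30,054 × 150%/5⌋ = $9,016. Book value $21,038.
Year 5 (final): $21,038 − $10,500 = $10,538. Book value $10,500.

$10,538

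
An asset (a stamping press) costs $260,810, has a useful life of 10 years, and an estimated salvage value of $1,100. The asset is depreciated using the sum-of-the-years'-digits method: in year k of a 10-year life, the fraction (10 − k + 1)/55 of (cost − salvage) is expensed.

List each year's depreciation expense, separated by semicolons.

Depreciable base = $260,810 − $1,100 = $259,710.
Sum of the years' digits = 10+9+8+7+6+5+4+3+2+1 = 55.
Year 1: $259,710 × 10/55 = $47,220. Book value $213,590.
Year 2: $259,710 × 9/55 = $42,498. Book value $171,092.
Year 3: $259,710 × 8/55 = $37,776. Book value $133,316.
Year 4: $259,710 × 7/55 = $33,054. Book value $100,262.
Year 5: $259,710 × 6/55 = $28,332. Book value $71,930.
Year 6: $259,710 × 5/55 = $23,610. Book value $48,320.
Year 7: $259,710 × 4/55 = $18,888. Book value $29,432.
Year 8: $259,710 × 3/55 = $14,166. Book value $15,266.
Year 9: $259,710 × 2/55 = $9,444. Book value $5,822.
Year 10: $259,710 × 1/55 = $4,722. Book value $1,100.

$47,220; $42,498; $37,776; $33,054; $28,332; $23,610; $18,888; $14,166; $9,444; $4,722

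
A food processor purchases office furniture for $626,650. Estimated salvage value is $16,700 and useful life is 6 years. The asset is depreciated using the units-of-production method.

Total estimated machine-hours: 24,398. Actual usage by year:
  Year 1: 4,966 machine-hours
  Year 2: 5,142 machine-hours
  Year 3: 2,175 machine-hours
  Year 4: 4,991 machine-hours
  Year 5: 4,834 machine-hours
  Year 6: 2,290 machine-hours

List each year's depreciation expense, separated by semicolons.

Depreciable base = $626,650 − $16,700 = $609,950.
Rate = $609,950 / 24,398 machine-hours = $25 per machine-hour.
Year 1: 4,966 × $25 = $124,150. Book value $502,500.
Year 2: 5,142 × $25 = $128,550. Book value $373,950.
Year 3: 2,175 × $25 = $54,375. Book value $319,575.
Year 4: 4,991 × $25 = $124,775. Book value $194,800.
Year 5: 4,834 × $25 = $120,850. Book value $73,950.
Year 6: 2,290 × $25 = $57,250. Book value $16,700.

$124,150; $128,550; $54,375; $124,775; $120,850; $57,250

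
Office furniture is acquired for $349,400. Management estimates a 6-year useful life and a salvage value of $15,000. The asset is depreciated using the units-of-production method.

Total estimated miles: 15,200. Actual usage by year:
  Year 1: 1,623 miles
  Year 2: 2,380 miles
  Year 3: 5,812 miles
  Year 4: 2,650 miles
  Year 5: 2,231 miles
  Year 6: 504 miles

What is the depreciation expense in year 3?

Depreciable base = $349,400 − $15,000 = $334,400.
Rate = $334,400 / 15,200 miles = $22 per mile.
Year 1: 1,623 × $22 = $35,706. Book value $313,694.
Year 2: 2,380 × $22 = $52,360. Book value $261,334.
Year 3: 5,812 × $22 = $127,864. Book value $133,470.

$127,864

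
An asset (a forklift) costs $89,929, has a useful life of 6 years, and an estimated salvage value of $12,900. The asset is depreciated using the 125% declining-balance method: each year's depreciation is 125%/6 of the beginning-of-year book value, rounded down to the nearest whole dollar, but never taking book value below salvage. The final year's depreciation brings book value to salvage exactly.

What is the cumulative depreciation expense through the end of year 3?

$45,309

Depreciable base = $89,929 − $12,900 = $77,029.
Year 1: ⌊$89,929 × 125%/6⌋ = $18,735. Book value $71,194.
Year 2: ⌊$71,194 × 125%/6⌋ = $14,832. Book value $56,362.
Year 3: ⌊$56,362 × 125%/6⌋ = $11,742. Book value $44,620.
Accumulated through year 3 = $89,929 − $44,620 = $45,309.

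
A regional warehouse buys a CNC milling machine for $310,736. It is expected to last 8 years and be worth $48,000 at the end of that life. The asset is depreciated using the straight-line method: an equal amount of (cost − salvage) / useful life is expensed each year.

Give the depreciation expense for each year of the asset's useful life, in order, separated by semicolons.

$32,842; $32,842; $32,842; $32,842; $32,842; $32,842; $32,842; $32,842

Depreciable base = $310,736 − $48,000 = $262,736.
Annual expense = $262,736 / 8 = $32,842.
End of year 1: book value $277,894.
End of year 2: book value $245,052.
End of year 3: book value $212,210.
End of year 4: book value $179,368.
End of year 5: book value $146,526.
End of year 6: book value $113,684.
End of year 7: book value $80,842.
End of year 8: book value $48,000.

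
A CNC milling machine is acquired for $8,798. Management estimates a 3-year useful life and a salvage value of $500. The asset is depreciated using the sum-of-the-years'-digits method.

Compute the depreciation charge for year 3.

Depreciable base = $8,798 − $500 = $8,298.
Sum of the years' digits = 3+2+1 = 6.
Year 1: $8,298 × 3/6 = $4,149. Book value $4,649.
Year 2: $8,298 × 2/6 = $2,766. Book value $1,883.
Year 3: $8,298 × 1/6 = $1,383. Book value $500.

$1,383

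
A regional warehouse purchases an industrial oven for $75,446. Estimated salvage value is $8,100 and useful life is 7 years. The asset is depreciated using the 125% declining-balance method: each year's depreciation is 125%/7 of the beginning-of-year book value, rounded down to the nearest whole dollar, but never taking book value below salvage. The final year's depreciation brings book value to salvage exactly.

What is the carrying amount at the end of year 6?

Depreciable base = $75,446 − $8,100 = $67,346.
Year 1: ⌊$75,446 × 125%/7⌋ = $13,472. Book value $61,974.
Year 2: ⌊$61,974 × 125%/7⌋ = $11,066. Book value $50,908.
Year 3: ⌊$50,908 × 125%/7⌋ = $9,090. Book value $41,818.
Year 4: ⌊$41,818 × 125%/7⌋ = $7,467. Book value $34,351.
Year 5: ⌊$34,351 × 125%/7⌋ = $6,134. Book value $28,217.
Year 6: ⌊$28,217 × 125%/7⌋ = $5,038. Book value $23,179.

$23,179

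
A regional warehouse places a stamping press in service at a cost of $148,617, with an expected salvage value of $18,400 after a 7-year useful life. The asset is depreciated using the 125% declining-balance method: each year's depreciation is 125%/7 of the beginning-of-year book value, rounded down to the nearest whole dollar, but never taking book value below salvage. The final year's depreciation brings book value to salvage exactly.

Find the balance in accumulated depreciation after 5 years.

$93,035

Depreciable base = $148,617 − $18,400 = $130,217.
Year 1: ⌊$148,617 × 125%/7⌋ = $26,538. Book value $122,079.
Year 2: ⌊$122,079 × 125%/7⌋ = $21,799. Book value $100,280.
Year 3: ⌊$100,280 × 125%/7⌋ = $17,907. Book value $82,373.
Year 4: ⌊$82,373 × 125%/7⌋ = $14,709. Book value $67,664.
Year 5: ⌊$67,664 × 125%/7⌋ = $12,082. Book value $55,582.
Accumulated through year 5 = $148,617 − $55,582 = $93,035.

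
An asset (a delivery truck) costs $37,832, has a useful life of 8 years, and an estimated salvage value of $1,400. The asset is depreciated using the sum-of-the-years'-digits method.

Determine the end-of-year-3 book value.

Depreciable base = $37,832 − $1,400 = $36,432.
Sum of the years' digits = 8+7+6+5+4+3+2+1 = 36.
Year 1: $36,432 × 8/36 = $8,096. Book value $29,736.
Year 2: $36,432 × 7/36 = $7,084. Book value $22,652.
Year 3: $36,432 × 6/36 = $6,072. Book value $16,580.

$16,580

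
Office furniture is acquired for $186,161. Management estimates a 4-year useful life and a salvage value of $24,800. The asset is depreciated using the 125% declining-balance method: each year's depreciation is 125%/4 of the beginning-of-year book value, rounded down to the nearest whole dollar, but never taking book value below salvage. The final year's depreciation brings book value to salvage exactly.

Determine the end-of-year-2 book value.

Depreciable base = $186,161 − $24,800 = $161,361.
Year 1: ⌊$186,161 × 125%/4⌋ = $58,175. Book value $127,986.
Year 2: ⌊$127,986 × 125%/4⌋ = $39,995. Book value $87,991.

$87,991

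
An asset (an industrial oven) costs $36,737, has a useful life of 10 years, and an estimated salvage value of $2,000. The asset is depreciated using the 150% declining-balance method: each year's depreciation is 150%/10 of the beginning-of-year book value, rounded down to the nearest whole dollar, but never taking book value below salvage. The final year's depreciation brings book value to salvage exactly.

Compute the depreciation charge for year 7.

Depreciable base = $36,737 − $2,000 = $34,737.
Year 1: ⌊$36,737 × 150%/10⌋ = $5,510. Book value $31,227.
Year 2: ⌊$31,227 × 150%/10⌋ = $4,684. Book value $26,543.
Year 3: ⌊$26,543 × 150%/10⌋ = $3,981. Book value $22,562.
Year 4: ⌊$22,562 × 150%/10⌋ = $3,384. Book value $19,178.
Year 5: ⌊$19,178 × 150%/10⌋ = $2,876. Book value $16,302.
Year 6: ⌊$16,302 × 150%/10⌋ = $2,445. Book value $13,857.
Year 7: ⌊$13,857 × 150%/10⌋ = $2,078. Book value $11,779.

$2,078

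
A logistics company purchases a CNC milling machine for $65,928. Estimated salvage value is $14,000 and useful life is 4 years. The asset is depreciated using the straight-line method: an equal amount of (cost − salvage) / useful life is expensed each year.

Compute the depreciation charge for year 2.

Depreciable base = $65,928 − $14,000 = $51,928.
Annual expense = $51,928 / 4 = $12,982.

$12,982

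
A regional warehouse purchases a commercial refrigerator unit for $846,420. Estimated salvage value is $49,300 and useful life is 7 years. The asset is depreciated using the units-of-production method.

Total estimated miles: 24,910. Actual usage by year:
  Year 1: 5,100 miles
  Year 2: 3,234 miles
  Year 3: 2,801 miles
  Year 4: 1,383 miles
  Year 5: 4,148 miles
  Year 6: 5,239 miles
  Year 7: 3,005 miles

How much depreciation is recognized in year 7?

Depreciable base = $846,420 − $49,300 = $797,120.
Rate = $797,120 / 24,910 miles = $32 per mile.
Year 1: 5,100 × $32 = $163,200. Book value $683,220.
Year 2: 3,234 × $32 = $103,488. Book value $579,732.
Year 3: 2,801 × $32 = $89,632. Book value $490,100.
Year 4: 1,383 × $32 = $44,256. Book value $445,844.
Year 5: 4,148 × $32 = $132,736. Book value $313,108.
Year 6: 5,239 × $32 = $167,648. Book value $145,460.
Year 7: 3,005 × $32 = $96,160. Book value $49,300.

$96,160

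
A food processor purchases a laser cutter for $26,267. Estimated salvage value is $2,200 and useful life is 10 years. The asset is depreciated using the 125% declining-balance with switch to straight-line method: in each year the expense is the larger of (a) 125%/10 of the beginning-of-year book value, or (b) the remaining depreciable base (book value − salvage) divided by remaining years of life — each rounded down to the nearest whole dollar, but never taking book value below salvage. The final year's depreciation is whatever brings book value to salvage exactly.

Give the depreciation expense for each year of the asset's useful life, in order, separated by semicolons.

Depreciable base = $26,267 − $2,200 = $24,067.
Year 1: DB = ⌊$26,267 × 125%/10⌋ = $3,283; SL = ⌊$24,067/10⌋ = $2,406 → take DB $3,283. Book value $22,984.
Year 2: DB = ⌊$22,984 × 125%/10⌋ = $2,873; SL = ⌊$20,784/9⌋ = $2,309 → take DB $2,873. Book value $20,111.
Year 3: DB = ⌊$20,111 × 125%/10⌋ = $2,513; SL = ⌊$17,911/8⌋ = $2,238 → take DB $2,513. Book value $17,598.
Year 4: DB = ⌊$17,598 × 125%/10⌋ = $2,199; SL = ⌊$15,398/7⌋ = $2,199 → take DB $2,199. Book value $15,399.
Year 5: DB = ⌊$15,399 × 125%/10⌋ = $1,924; SL = ⌊$13,199/6⌋ = $2,199 → take SL $2,199. Book value $13,200.
Year 6: DB = ⌊$13,200 × 125%/10⌋ = $1,650; SL = ⌊$11,000/5⌋ = $2,200 → take SL $2,200. Book value $11,000.
Year 7: DB = ⌊$11,000 × 125%/10⌋ = $1,375; SL = ⌊$8,800/4⌋ = $2,200 → take SL $2,200. Book value $8,800.
Year 8: DB = ⌊$8,800 × 125%/10⌋ = $1,100; SL = ⌊$6,600/3⌋ = $2,200 → take SL $2,200. Book value $6,600.
Year 9: DB = ⌊$6,600 × 125%/10⌋ = $825; SL = ⌊$4,400/2⌋ = $2,200 → take SL $2,200. Book value $4,400.
Year 10 (final): $4,400 − $2,200 = $2,200. Book value $2,200.

$3,283; $2,873; $2,513; $2,199; $2,199; $2,200; $2,200; $2,200; $2,200; $2,200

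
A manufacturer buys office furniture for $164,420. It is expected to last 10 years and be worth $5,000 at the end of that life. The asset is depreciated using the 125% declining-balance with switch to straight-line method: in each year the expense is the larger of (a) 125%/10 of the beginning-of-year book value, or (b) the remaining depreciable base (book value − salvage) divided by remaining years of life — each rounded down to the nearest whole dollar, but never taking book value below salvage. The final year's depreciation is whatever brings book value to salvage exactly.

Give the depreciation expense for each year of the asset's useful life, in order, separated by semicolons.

$20,552; $17,983; $15,735; $15,021; $15,021; $15,021; $15,021; $15,022; $15,022; $15,022

Depreciable base = $164,420 − $5,000 = $159,420.
Year 1: DB = ⌊$164,420 × 125%/10⌋ = $20,552; SL = ⌊$159,420/10⌋ = $15,942 → take DB $20,552. Book value $143,868.
Year 2: DB = ⌊$143,868 × 125%/10⌋ = $17,983; SL = ⌊$138,868/9⌋ = $15,429 → take DB $17,983. Book value $125,885.
Year 3: DB = ⌊$125,885 × 125%/10⌋ = $15,735; SL = ⌊$120,885/8⌋ = $15,110 → take DB $15,735. Book value $110,150.
Year 4: DB = ⌊$110,150 × 125%/10⌋ = $13,768; SL = ⌊$105,150/7⌋ = $15,021 → take SL $15,021. Book value $95,129.
Year 5: DB = ⌊$95,129 × 125%/10⌋ = $11,891; SL = ⌊$90,129/6⌋ = $15,021 → take SL $15,021. Book value $80,108.
Year 6: DB = ⌊$80,108 × 125%/10⌋ = $10,013; SL = ⌊$75,108/5⌋ = $15,021 → take SL $15,021. Book value $65,087.
Year 7: DB = ⌊$65,087 × 125%/10⌋ = $8,135; SL = ⌊$60,087/4⌋ = $15,021 → take SL $15,021. Book value $50,066.
Year 8: DB = ⌊$50,066 × 125%/10⌋ = $6,258; SL = ⌊$45,066/3⌋ = $15,022 → take SL $15,022. Book value $35,044.
Year 9: DB = ⌊$35,044 × 125%/10⌋ = $4,380; SL = ⌊$30,044/2⌋ = $15,022 → take SL $15,022. Book value $20,022.
Year 10 (final): $20,022 − $5,000 = $15,022. Book value $5,000.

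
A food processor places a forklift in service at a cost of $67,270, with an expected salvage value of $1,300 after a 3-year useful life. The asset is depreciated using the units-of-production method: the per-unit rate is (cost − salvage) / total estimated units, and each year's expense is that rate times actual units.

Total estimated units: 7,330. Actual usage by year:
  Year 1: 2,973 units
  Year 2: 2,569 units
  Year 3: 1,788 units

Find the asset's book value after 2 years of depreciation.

$17,392

Depreciable base = $67,270 − $1,300 = $65,970.
Rate = $65,970 / 7,330 units = $9 per unit.
Year 1: 2,973 × $9 = $26,757. Book value $40,513.
Year 2: 2,569 × $9 = $23,121. Book value $17,392.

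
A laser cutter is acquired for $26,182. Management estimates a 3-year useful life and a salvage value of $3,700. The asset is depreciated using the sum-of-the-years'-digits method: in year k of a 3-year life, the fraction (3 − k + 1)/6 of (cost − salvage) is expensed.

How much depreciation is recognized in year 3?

Depreciable base = $26,182 − $3,700 = $22,482.
Sum of the years' digits = 3+2+1 = 6.
Year 1: $22,482 × 3/6 = $11,241. Book value $14,941.
Year 2: $22,482 × 2/6 = $7,494. Book value $7,447.
Year 3: $22,482 × 1/6 = $3,747. Book value $3,700.

$3,747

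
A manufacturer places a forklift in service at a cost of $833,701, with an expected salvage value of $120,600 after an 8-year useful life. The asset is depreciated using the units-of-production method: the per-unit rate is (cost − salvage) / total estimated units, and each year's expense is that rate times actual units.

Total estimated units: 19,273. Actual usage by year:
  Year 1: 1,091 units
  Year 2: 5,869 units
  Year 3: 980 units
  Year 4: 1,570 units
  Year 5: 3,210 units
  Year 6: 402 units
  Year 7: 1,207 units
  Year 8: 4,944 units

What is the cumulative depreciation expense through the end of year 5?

Depreciable base = $833,701 − $120,600 = $713,101.
Rate = $713,101 / 19,273 units = $37 per unit.
Year 1: 1,091 × $37 = $40,367. Book value $793,334.
Year 2: 5,869 × $37 = $217,153. Book value $576,181.
Year 3: 980 × $37 = $36,260. Book value $539,921.
Year 4: 1,570 × $37 = $58,090. Book value $481,831.
Year 5: 3,210 × $37 = $118,770. Book value $363,061.
Accumulated through year 5 = $833,701 − $363,061 = $470,640.

$470,640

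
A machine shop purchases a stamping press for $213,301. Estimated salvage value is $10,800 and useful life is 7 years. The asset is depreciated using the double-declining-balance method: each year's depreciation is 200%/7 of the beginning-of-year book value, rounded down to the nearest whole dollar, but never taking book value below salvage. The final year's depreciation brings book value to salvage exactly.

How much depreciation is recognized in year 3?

Depreciable base = $213,301 − $10,800 = $202,501.
Year 1: ⌊$213,301 × 200%/7⌋ = $60,943. Book value $152,358.
Year 2: ⌊$152,358 × 200%/7⌋ = $43,530. Book value $108,828.
Year 3: ⌊$108,828 × 200%/7⌋ = $31,093. Book value $77,735.

$31,093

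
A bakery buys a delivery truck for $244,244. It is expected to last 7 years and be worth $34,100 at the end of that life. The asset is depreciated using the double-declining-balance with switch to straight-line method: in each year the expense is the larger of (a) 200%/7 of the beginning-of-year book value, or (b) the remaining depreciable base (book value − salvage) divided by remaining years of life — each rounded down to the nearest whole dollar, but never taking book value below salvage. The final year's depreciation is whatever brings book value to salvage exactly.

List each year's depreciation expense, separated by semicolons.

Depreciable base = $244,244 − $34,100 = $210,144.
Year 1: DB = ⌊$244,244 × 200%/7⌋ = $69,784; SL = ⌊$210,144/7⌋ = $30,020 → take DB $69,784. Book value $174,460.
Year 2: DB = ⌊$174,460 × 200%/7⌋ = $49,845; SL = ⌊$140,360/6⌋ = $23,393 → take DB $49,845. Book value $124,615.
Year 3: DB = ⌊$124,615 × 200%/7⌋ = $35,604; SL = ⌊$90,515/5⌋ = $18,103 → take DB $35,604. Book value $89,011.
Year 4: DB = ⌊$89,011 × 200%/7⌋ = $25,431; SL = ⌊$54,911/4⌋ = $13,727 → take DB $25,431. Book value $63,580.
Year 5: DB = ⌊$63,580 × 200%/7⌋ = $18,165; SL = ⌊$29,480/3⌋ = $9,826 → take DB $18,165. Book value $45,415.
Year 6: DB = ⌊$45,415 × 200%/7⌋ = $12,975; SL = ⌊$11,315/2⌋ = $5,657 → take DB $12,975, capped at $11,315. Book value $34,100.
Year 7 (final): $34,100 − $34,100 = $0. Book value $34,100.

$69,784; $49,845; $35,604; $25,431; $18,165; $11,315; $0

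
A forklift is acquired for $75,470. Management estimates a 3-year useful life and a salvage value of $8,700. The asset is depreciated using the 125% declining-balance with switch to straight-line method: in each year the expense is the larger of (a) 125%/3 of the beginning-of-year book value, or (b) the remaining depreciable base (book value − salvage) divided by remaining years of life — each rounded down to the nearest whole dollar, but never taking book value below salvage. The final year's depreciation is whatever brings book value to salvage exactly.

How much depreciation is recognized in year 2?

Depreciable base = $75,470 − $8,700 = $66,770.
Year 1: DB = ⌊$75,470 × 125%/3⌋ = $31,445; SL = ⌊$66,770/3⌋ = $22,256 → take DB $31,445. Book value $44,025.
Year 2: DB = ⌊$44,025 × 125%/3⌋ = $18,343; SL = ⌊$35,325/2⌋ = $17,662 → take DB $18,343. Book value $25,682.

$18,343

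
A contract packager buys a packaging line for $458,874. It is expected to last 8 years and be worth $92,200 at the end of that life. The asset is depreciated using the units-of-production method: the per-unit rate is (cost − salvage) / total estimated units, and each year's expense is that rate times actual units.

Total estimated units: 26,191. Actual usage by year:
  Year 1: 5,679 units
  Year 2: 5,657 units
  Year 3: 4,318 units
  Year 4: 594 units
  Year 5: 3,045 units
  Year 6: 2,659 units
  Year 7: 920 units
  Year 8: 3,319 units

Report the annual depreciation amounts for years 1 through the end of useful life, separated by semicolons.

Depreciable base = $458,874 − $92,200 = $366,674.
Rate = $366,674 / 26,191 units = $14 per unit.
Year 1: 5,679 × $14 = $79,506. Book value $379,368.
Year 2: 5,657 × $14 = $79,198. Book value $300,170.
Year 3: 4,318 × $14 = $60,452. Book value $239,718.
Year 4: 594 × $14 = $8,316. Book value $231,402.
Year 5: 3,045 × $14 = $42,630. Book value $188,772.
Year 6: 2,659 × $14 = $37,226. Book value $151,546.
Year 7: 920 × $14 = $12,880. Book value $138,666.
Year 8: 3,319 × $14 = $46,466. Book value $92,200.

$79,506; $79,198; $60,452; $8,316; $42,630; $37,226; $12,880; $46,466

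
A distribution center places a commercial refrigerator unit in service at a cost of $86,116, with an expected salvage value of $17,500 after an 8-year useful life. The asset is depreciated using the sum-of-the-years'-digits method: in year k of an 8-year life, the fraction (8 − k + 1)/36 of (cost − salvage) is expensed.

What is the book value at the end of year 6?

Depreciable base = $86,116 − $17,500 = $68,616.
Sum of the years' digits = 8+7+6+5+4+3+2+1 = 36.
Year 1: $68,616 × 8/36 = $15,248. Book value $70,868.
Year 2: $68,616 × 7/36 = $13,342. Book value $57,526.
Year 3: $68,616 × 6/36 = $11,436. Book value $46,090.
Year 4: $68,616 × 5/36 = $9,530. Book value $36,560.
Year 5: $68,616 × 4/36 = $7,624. Book value $28,936.
Year 6: $68,616 × 3/36 = $5,718. Book value $23,218.

$23,218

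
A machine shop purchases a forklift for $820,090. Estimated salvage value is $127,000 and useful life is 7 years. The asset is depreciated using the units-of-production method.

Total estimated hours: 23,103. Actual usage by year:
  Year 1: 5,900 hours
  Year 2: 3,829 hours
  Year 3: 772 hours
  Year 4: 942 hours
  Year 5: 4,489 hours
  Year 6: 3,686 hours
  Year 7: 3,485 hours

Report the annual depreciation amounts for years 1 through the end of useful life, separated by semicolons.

Depreciable base = $820,090 − $127,000 = $693,090.
Rate = $693,090 / 23,103 hours = $30 per hour.
Year 1: 5,900 × $30 = $177,000. Book value $643,090.
Year 2: 3,829 × $30 = $114,870. Book value $528,220.
Year 3: 772 × $30 = $23,160. Book value $505,060.
Year 4: 942 × $30 = $28,260. Book value $476,800.
Year 5: 4,489 × $30 = $134,670. Book value $342,130.
Year 6: 3,686 × $30 = $110,580. Book value $231,550.
Year 7: 3,485 × $30 = $104,550. Book value $127,000.

$177,000; $114,870; $23,160; $28,260; $134,670; $110,580; $104,550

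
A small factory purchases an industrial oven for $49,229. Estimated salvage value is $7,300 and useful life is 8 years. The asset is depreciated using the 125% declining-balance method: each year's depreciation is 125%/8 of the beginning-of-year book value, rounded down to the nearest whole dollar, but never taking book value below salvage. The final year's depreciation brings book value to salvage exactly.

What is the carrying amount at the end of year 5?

$21,053

Depreciable base = $49,229 − $7,300 = $41,929.
Year 1: ⌊$49,229 × 125%/8⌋ = $7,692. Book value $41,537.
Year 2: ⌊$41,537 × 125%/8⌋ = $6,490. Book value $35,047.
Year 3: ⌊$35,047 × 125%/8⌋ = $5,476. Book value $29,571.
Year 4: ⌊$29,571 × 125%/8⌋ = $4,620. Book value $24,951.
Year 5: ⌊$24,951 × 125%/8⌋ = $3,898. Book value $21,053.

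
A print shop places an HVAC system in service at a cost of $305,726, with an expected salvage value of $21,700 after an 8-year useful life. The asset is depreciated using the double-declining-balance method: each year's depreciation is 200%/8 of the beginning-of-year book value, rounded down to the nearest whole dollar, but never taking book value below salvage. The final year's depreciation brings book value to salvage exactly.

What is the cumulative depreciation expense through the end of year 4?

Depreciable base = $305,726 − $21,700 = $284,026.
Year 1: ⌊$305,726 × 200%/8⌋ = $76,431. Book value $229,295.
Year 2: ⌊$229,295 × 200%/8⌋ = $57,323. Book value $171,972.
Year 3: ⌊$171,972 × 200%/8⌋ = $42,993. Book value $128,979.
Year 4: ⌊$128,979 × 200%/8⌋ = $32,244. Book value $96,735.
Accumulated through year 4 = $305,726 − $96,735 = $208,991.

$208,991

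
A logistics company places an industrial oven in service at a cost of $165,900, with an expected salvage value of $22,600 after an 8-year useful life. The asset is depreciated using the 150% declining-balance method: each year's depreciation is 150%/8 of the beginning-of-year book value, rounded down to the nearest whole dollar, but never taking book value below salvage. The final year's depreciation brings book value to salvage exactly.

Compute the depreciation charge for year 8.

Depreciable base = $165,900 − $22,600 = $143,300.
Year 1: ⌊$165,900 × 150%/8⌋ = $31,106. Book value $134,794.
Year 2: ⌊$134,794 × 150%/8⌋ = $25,273. Book value $109,521.
Year 3: ⌊$109,521 × 150%/8⌋ = $20,535. Book value $88,986.
Year 4: ⌊$88,986 × 150%/8⌋ = $16,684. Book value $72,302.
Year 5: ⌊$72,302 × 150%/8⌋ = $13,556. Book value $58,746.
Year 6: ⌊$58,746 × 150%/8⌋ = $11,014. Book value $47,732.
Year 7: ⌊$47,732 × 150%/8⌋ = $8,949. Book value $38,783.
Year 8 (final): $38,783 − $22,600 = $16,183. Book value $22,600.

$16,183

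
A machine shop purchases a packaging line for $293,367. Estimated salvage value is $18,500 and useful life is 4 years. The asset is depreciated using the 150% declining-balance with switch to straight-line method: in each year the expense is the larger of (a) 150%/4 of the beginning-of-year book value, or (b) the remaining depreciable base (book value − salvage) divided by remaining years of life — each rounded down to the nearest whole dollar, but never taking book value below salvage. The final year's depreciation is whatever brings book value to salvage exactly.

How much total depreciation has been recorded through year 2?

$178,770

Depreciable base = $293,367 − $18,500 = $274,867.
Year 1: DB = ⌊$293,367 × 150%/4⌋ = $110,012; SL = ⌊$274,867/4⌋ = $68,716 → take DB $110,012. Book value $183,355.
Year 2: DB = ⌊$183,355 × 150%/4⌋ = $68,758; SL = ⌊$164,855/3⌋ = $54,951 → take DB $68,758. Book value $114,597.
Accumulated through year 2 = $293,367 − $114,597 = $178,770.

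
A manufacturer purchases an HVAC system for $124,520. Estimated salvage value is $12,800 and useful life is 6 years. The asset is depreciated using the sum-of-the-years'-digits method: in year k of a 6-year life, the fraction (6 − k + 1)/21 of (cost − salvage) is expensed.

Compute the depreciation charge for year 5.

$10,640

Depreciable base = $124,520 − $12,800 = $111,720.
Sum of the years' digits = 6+5+4+3+2+1 = 21.
Year 1: $111,720 × 6/21 = $31,920. Book value $92,600.
Year 2: $111,720 × 5/21 = $26,600. Book value $66,000.
Year 3: $111,720 × 4/21 = $21,280. Book value $44,720.
Year 4: $111,720 × 3/21 = $15,960. Book value $28,760.
Year 5: $111,720 × 2/21 = $10,640. Book value $18,120.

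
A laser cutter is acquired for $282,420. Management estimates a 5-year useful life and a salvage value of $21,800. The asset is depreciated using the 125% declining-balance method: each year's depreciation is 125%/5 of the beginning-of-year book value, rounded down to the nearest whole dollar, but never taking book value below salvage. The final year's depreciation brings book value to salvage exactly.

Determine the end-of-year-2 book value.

$158,862

Depreciable base = $282,420 − $21,800 = $260,620.
Year 1: ⌊$282,420 × 125%/5⌋ = $70,605. Book value $211,815.
Year 2: ⌊$211,815 × 125%/5⌋ = $52,953. Book value $158,862.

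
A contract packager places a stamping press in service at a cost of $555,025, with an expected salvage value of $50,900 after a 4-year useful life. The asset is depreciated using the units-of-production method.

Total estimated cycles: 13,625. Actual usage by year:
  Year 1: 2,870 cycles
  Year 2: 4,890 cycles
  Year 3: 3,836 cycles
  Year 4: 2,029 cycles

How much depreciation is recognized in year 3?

$141,932

Depreciable base = $555,025 − $50,900 = $504,125.
Rate = $504,125 / 13,625 cycles = $37 per cycle.
Year 1: 2,870 × $37 = $106,190. Book value $448,835.
Year 2: 4,890 × $37 = $180,930. Book value $267,905.
Year 3: 3,836 × $37 = $141,932. Book value $125,973.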